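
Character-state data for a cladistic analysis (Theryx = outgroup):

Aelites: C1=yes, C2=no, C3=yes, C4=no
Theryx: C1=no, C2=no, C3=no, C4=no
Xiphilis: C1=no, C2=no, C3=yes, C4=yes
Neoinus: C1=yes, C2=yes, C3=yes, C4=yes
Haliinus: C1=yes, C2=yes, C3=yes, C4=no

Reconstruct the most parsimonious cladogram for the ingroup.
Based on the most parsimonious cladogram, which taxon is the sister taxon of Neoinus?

Haliinus

The outgroup has state 'no' for every character, so 'yes' is the derived state throughout.
C1: derived state 'yes' in Aelites, Haliinus, and Neoinus only — synapomorphy for {Aelites, Haliinus, Neoinus}.
Only Haliinus and Neoinus show the derived state 'yes' for C2, supporting them as a clade.
All ingroup taxa share the derived state 'yes' for C3; it defines the ingroup but does not resolve relationships within it.
C4 groups Neoinus and Xiphilis, which is incompatible with the clades supported by the remaining characters; treating it as convergent (homoplasy) costs fewer steps than any alternative tree.
Most parsimonious ingroup topology: ((Aelites,(Neoinus,Haliinus)),Xiphilis).
Neoinus and Haliinus form a cherry on this tree, so they are sister taxa.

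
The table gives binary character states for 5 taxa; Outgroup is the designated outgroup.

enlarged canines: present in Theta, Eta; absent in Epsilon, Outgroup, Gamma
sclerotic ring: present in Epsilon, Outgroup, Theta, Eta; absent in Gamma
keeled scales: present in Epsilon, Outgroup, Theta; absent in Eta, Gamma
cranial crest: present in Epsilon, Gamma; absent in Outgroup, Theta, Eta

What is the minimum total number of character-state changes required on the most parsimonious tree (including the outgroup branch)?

5

Character polarity is set by the outgroup: the derived state is whichever differs from the outgroup's state, so for sclerotic ring, keeled scales the derived state is 'absent', and for the remaining characters it is 'present'.
enlarged canines: derived state 'present' in Eta and Theta only — synapomorphy for {Eta, Theta}.
sclerotic ring: derived state 'absent' in Gamma only — an autapomorphy, so it tells us nothing about relationships among taxa.
keeled scales (state 'absent') occurs in Eta and Gamma but conflicts with the nesting implied by the other characters — most parsimoniously interpreted as homoplasy.
cranial crest (derived state 'present') is shared by Epsilon and Gamma — a synapomorphy uniting that clade.
Most parsimonious ingroup topology: ((Epsilon,Gamma),(Theta,Eta)).
Changes per character on this tree: enlarged canines: 1; sclerotic ring: 1; keeled scales: 2; cranial crest: 1.
Total = 5.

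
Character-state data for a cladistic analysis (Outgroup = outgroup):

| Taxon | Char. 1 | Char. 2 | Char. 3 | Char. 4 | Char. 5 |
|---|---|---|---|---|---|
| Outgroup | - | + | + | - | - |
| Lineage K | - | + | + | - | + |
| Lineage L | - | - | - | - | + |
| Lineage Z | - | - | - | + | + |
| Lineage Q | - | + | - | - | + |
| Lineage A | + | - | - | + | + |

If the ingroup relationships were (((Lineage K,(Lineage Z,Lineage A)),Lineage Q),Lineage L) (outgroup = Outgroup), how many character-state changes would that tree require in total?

Map each character onto (((Lineage K,(Lineage Z,Lineage A)),Lineage Q),Lineage L) (rooted by Outgroup) and count the minimum state changes it requires (Fitch parsimony):
Char. 1: 1; Char. 2: 2; Char. 3: 2; Char. 4: 1; Char. 5: 1.
Total tree length = 7.

7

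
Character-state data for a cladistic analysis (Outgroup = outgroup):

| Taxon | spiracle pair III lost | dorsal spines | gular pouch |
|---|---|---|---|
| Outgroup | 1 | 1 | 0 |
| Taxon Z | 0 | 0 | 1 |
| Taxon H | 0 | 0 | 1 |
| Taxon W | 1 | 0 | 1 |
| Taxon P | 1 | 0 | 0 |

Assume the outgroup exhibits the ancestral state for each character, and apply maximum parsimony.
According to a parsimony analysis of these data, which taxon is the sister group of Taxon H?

Taxon Z

Character polarity is set by the outgroup: the derived state is whichever differs from the outgroup's state, so for spiracle pair III lost, dorsal spines the derived state is '0', and for the remaining characters it is '1'.
spiracle pair III lost (derived state '0') is shared by Taxon H and Taxon Z — a synapomorphy uniting that clade.
All ingroup taxa share the derived state '0' for dorsal spines; it defines the ingroup but does not resolve relationships within it.
Only Taxon H, Taxon W, and Taxon Z show the derived state '1' for gular pouch, supporting them as a clade.
Most parsimonious ingroup topology: (((Taxon Z,Taxon H),Taxon W),Taxon P).
Taxon H and Taxon Z form a cherry on this tree, so they are sister taxa.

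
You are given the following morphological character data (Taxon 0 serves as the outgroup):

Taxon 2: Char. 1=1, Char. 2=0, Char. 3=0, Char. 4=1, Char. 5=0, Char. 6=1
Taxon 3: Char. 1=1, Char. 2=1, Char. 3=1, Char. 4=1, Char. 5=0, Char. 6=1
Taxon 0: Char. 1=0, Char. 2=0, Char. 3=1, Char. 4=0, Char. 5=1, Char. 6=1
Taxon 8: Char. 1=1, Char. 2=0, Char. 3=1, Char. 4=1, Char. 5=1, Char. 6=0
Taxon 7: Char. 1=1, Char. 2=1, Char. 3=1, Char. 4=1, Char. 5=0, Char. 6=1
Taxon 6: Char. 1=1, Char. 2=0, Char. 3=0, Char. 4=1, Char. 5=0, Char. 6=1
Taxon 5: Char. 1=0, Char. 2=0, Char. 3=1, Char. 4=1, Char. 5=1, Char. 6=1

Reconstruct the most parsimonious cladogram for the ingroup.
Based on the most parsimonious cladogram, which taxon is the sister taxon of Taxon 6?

Character polarity is set by the outgroup: the derived state is whichever differs from the outgroup's state, so for Char. 3, Char. 5, Char. 6 the derived state is '0', and for the remaining characters it is '1'.
Char. 1 (derived state '1') is shared by Taxon 2, Taxon 3, Taxon 6, Taxon 7, and Taxon 8 — a synapomorphy uniting that clade.
Char. 2 (derived state '1') is shared by Taxon 3 and Taxon 7 — a synapomorphy uniting that clade.
Char. 3: derived state '0' in Taxon 2 and Taxon 6 only — synapomorphy for {Taxon 2, Taxon 6}.
All ingroup taxa share the derived state '1' for Char. 4; it defines the ingroup but does not resolve relationships within it.
Only Taxon 2, Taxon 3, Taxon 6, and Taxon 7 show the derived state '0' for Char. 5, supporting them as a clade.
Char. 6: derived state '0' in Taxon 8 only — an autapomorphy, so it tells us nothing about relationships among taxa.
Most parsimonious ingroup topology: ((((Taxon 7,Taxon 3),(Taxon 6,Taxon 2)),Taxon 8),Taxon 5).
Taxon 6 and Taxon 2 form a cherry on this tree, so they are sister taxa.

Taxon 2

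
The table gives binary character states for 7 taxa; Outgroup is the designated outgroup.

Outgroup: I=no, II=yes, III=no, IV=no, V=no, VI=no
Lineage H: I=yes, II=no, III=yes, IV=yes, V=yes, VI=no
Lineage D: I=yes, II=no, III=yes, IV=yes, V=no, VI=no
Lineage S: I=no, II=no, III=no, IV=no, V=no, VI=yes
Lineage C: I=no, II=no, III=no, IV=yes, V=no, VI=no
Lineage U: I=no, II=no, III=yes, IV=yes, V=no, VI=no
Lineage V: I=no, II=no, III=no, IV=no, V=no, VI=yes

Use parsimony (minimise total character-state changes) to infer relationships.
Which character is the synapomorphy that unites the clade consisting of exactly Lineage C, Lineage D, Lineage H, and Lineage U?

IV

Character polarity is set by the outgroup: the derived state is whichever differs from the outgroup's state, so for II the derived state is 'no', and for the remaining characters it is 'yes'.
I: derived state 'yes' in Lineage D and Lineage H only — synapomorphy for {Lineage D, Lineage H}.
All ingroup taxa share the derived state 'no' for II; it defines the ingroup but does not resolve relationships within it.
Only Lineage D, Lineage H, and Lineage U show the derived state 'yes' for III, supporting them as a clade.
IV (derived state 'yes') is shared by Lineage C, Lineage D, Lineage H, and Lineage U — a synapomorphy uniting that clade.
V (derived state 'yes') is unique to Lineage H (autapomorphy; uninformative for grouping).
Only Lineage S and Lineage V show the derived state 'yes' for VI, supporting them as a clade.
Most parsimonious ingroup topology: ((((Lineage H,Lineage D),Lineage U),Lineage C),(Lineage S,Lineage V)).
The clade {Lineage C, Lineage D, Lineage H, Lineage U} is supported by IV: its derived state 'yes' occurs in exactly those taxa and in no other taxon (including the outgroup).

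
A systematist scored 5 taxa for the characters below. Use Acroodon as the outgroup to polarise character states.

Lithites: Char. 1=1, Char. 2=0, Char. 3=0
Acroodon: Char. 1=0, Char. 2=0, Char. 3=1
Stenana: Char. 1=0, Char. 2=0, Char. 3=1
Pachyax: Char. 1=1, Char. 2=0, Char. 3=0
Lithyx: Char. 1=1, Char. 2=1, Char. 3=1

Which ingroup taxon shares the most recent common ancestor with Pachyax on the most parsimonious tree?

Lithites

Character polarity is set by the outgroup: the derived state is whichever differs from the outgroup's state, so for Char. 3 the derived state is '0', and for the remaining characters it is '1'.
Char. 1: derived state '1' in Lithites, Lithyx, and Pachyax only — synapomorphy for {Lithites, Lithyx, Pachyax}.
Char. 2: derived state '1' in Lithyx only — an autapomorphy, so it tells us nothing about relationships among taxa.
Only Lithites and Pachyax show the derived state '0' for Char. 3, supporting them as a clade.
Most parsimonious ingroup topology: (((Pachyax,Lithites),Lithyx),Stenana).
Pachyax and Lithites form a cherry on this tree, so they are sister taxa.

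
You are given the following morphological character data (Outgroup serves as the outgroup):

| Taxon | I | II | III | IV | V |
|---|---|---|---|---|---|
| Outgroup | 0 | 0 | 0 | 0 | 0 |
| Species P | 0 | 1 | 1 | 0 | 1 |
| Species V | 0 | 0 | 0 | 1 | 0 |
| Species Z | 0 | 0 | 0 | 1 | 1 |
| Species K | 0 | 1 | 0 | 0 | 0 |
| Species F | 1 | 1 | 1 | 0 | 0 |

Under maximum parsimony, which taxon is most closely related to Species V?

The outgroup has state '0' for every character, so '1' is the derived state throughout.
I: derived state '1' in Species F only — an autapomorphy, so it tells us nothing about relationships among taxa.
II (derived state '1') is shared by Species F, Species K, and Species P — a synapomorphy uniting that clade.
III (derived state '1') is shared by Species F and Species P — a synapomorphy uniting that clade.
Only Species V and Species Z show the derived state '1' for IV, supporting them as a clade.
V (state '1') occurs in Species P and Species Z but conflicts with the nesting implied by the other characters — most parsimoniously interpreted as homoplasy.
Most parsimonious ingroup topology: (((Species P,Species F),Species K),(Species V,Species Z)).
Species V and Species Z form a cherry on this tree, so they are sister taxa.

Species Z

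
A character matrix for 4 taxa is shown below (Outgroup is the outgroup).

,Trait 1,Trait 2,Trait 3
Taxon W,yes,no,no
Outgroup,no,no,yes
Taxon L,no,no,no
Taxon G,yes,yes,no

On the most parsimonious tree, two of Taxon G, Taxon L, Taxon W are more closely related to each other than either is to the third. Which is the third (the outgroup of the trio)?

Character polarity is set by the outgroup: the derived state is whichever differs from the outgroup's state, so for Trait 3 the derived state is 'no', and for the remaining characters it is 'yes'.
Only Taxon G and Taxon W show the derived state 'yes' for Trait 1, supporting them as a clade.
Trait 2 (derived state 'yes') is unique to Taxon G (autapomorphy; uninformative for grouping).
All ingroup taxa share the derived state 'no' for Trait 3; it defines the ingroup but does not resolve relationships within it.
Most parsimonious ingroup topology: ((Taxon W,Taxon G),Taxon L).
Taxon W and Taxon G share a more recent common ancestor with each other than either does with Taxon L, so Taxon L is the least closely related of the three.

Taxon L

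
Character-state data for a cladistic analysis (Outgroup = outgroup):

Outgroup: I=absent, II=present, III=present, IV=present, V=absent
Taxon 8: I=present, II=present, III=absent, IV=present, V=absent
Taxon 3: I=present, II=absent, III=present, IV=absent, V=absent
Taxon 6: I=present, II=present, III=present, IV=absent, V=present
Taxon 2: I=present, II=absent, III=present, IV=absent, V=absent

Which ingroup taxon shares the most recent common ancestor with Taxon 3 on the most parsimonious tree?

Character polarity is set by the outgroup: the derived state is whichever differs from the outgroup's state, so for II, III, IV the derived state is 'absent', and for the remaining characters it is 'present'.
I (derived state 'present') is shared by all ingroup taxa — unites the whole ingroup.
II: derived state 'absent' in Taxon 2 and Taxon 3 only — synapomorphy for {Taxon 2, Taxon 3}.
III (derived state 'absent') is unique to Taxon 8 (autapomorphy; uninformative for grouping).
IV (derived state 'absent') is shared by Taxon 2, Taxon 3, and Taxon 6 — a synapomorphy uniting that clade.
V (derived state 'present') is unique to Taxon 6 (autapomorphy; uninformative for grouping).
Most parsimonious ingroup topology: (Taxon 8,((Taxon 3,Taxon 2),Taxon 6)).
Taxon 3 and Taxon 2 form a cherry on this tree, so they are sister taxa.

Taxon 2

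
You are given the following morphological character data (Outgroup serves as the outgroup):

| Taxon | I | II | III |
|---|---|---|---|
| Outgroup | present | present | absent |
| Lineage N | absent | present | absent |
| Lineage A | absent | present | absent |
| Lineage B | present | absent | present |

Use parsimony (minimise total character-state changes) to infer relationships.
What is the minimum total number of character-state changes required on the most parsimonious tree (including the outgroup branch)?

3

Character polarity is set by the outgroup: the derived state is whichever differs from the outgroup's state, so for I, II the derived state is 'absent', and for the remaining characters it is 'present'.
Only Lineage A and Lineage N show the derived state 'absent' for I, supporting them as a clade.
II (derived state 'absent') is unique to Lineage B (autapomorphy; uninformative for grouping).
III: derived state 'present' in Lineage B only — an autapomorphy, so it tells us nothing about relationships among taxa.
Most parsimonious ingroup topology: ((Lineage N,Lineage A),Lineage B).
Changes per character on this tree: I: 1; II: 1; III: 1.
Total = 3.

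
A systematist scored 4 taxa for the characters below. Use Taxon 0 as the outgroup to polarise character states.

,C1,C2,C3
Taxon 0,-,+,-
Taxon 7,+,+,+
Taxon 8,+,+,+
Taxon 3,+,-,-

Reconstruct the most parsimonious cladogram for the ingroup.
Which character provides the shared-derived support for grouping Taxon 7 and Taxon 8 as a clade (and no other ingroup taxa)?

C3

Character polarity is set by the outgroup: the derived state is whichever differs from the outgroup's state, so for C2 the derived state is '-', and for the remaining characters it is '+'.
C1 (derived state '+') is shared by all ingroup taxa — unites the whole ingroup.
C2: derived state '-' in Taxon 3 only — an autapomorphy, so it tells us nothing about relationships among taxa.
C3: derived state '+' in Taxon 7 and Taxon 8 only — synapomorphy for {Taxon 7, Taxon 8}.
Most parsimonious ingroup topology: ((Taxon 7,Taxon 8),Taxon 3).
The clade {Taxon 7, Taxon 8} is supported by C3: its derived state '+' occurs in exactly those taxa and in no other taxon (including the outgroup).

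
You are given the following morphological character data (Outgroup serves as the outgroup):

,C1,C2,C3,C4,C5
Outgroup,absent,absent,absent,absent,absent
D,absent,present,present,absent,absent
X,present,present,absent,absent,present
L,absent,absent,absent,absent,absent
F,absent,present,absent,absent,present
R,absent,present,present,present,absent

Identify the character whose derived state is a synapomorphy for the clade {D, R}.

C3

The outgroup has state 'absent' for every character, so 'present' is the derived state throughout.
C1: derived state 'present' in X only — an autapomorphy, so it tells us nothing about relationships among taxa.
C2 (derived state 'present') is shared by D, F, R, and X — a synapomorphy uniting that clade.
C3 (derived state 'present') is shared by D and R — a synapomorphy uniting that clade.
C4: derived state 'present' in R only — an autapomorphy, so it tells us nothing about relationships among taxa.
C5 (derived state 'present') is shared by F and X — a synapomorphy uniting that clade.
Most parsimonious ingroup topology: (((D,R),(X,F)),L).
The clade {D, R} is supported by C3: its derived state 'present' occurs in exactly those taxa and in no other taxon (including the outgroup).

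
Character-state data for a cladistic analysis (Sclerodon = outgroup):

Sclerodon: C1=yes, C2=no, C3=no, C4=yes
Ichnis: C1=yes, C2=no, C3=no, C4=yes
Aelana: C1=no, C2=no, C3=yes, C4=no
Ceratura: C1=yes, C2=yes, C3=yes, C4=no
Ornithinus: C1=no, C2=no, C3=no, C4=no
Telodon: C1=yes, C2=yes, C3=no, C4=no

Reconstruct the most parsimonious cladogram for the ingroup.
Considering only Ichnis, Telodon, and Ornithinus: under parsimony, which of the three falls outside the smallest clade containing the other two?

Character polarity is set by the outgroup: the derived state is whichever differs from the outgroup's state, so for C1, C4 the derived state is 'no', and for the remaining characters it is 'yes'.
C1 (derived state 'no') is shared by Aelana and Ornithinus — a synapomorphy uniting that clade.
Only Ceratura and Telodon show the derived state 'yes' for C2, supporting them as a clade.
C3 groups Aelana and Ceratura, which is incompatible with the clades supported by the remaining characters; treating it as convergent (homoplasy) costs fewer steps than any alternative tree.
C4 (derived state 'no') is shared by Aelana, Ceratura, Ornithinus, and Telodon — a synapomorphy uniting that clade.
Most parsimonious ingroup topology: (Ichnis,((Aelana,Ornithinus),(Ceratura,Telodon))).
Ornithinus and Telodon share a more recent common ancestor with each other than either does with Ichnis, so Ichnis is the least closely related of the three.

Ichnis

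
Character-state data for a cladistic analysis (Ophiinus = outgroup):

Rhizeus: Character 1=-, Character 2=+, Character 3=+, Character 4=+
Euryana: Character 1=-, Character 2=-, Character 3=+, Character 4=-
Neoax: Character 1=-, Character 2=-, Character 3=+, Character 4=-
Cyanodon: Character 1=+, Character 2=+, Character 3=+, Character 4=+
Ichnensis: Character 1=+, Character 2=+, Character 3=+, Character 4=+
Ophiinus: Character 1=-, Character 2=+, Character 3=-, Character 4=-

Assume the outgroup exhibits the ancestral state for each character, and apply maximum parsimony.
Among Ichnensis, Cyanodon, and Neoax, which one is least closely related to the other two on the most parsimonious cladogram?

Character polarity is set by the outgroup: the derived state is whichever differs from the outgroup's state, so for Character 2 the derived state is '-', and for the remaining characters it is '+'.
Character 1 (derived state '+') is shared by Cyanodon and Ichnensis — a synapomorphy uniting that clade.
Character 2: derived state '-' in Euryana and Neoax only — synapomorphy for {Euryana, Neoax}.
Character 3 (derived state '+') is shared by all ingroup taxa — unites the whole ingroup.
Character 4: derived state '+' in Cyanodon, Ichnensis, and Rhizeus only — synapomorphy for {Cyanodon, Ichnensis, Rhizeus}.
Most parsimonious ingroup topology: ((Euryana,Neoax),((Cyanodon,Ichnensis),Rhizeus)).
Ichnensis and Cyanodon share a more recent common ancestor with each other than either does with Neoax, so Neoax is the least closely related of the three.

Neoax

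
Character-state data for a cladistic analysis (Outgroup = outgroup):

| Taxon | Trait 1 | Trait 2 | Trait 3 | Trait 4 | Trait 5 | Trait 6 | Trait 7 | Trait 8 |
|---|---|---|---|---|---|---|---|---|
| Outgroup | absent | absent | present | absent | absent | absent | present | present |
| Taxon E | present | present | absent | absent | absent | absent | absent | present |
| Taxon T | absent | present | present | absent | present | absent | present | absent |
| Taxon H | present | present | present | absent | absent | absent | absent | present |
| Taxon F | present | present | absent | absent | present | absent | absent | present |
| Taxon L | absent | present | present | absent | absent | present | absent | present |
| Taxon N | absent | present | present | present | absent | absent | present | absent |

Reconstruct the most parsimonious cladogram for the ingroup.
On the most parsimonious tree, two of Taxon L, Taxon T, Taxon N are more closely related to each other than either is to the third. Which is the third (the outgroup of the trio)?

Character polarity is set by the outgroup: the derived state is whichever differs from the outgroup's state, so for Trait 3, Trait 7, Trait 8 the derived state is 'absent', and for the remaining characters it is 'present'.
Trait 1: derived state 'present' in Taxon E, Taxon F, and Taxon H only — synapomorphy for {Taxon E, Taxon F, Taxon H}.
Trait 2 (derived state 'present') is shared by all ingroup taxa — unites the whole ingroup.
Only Taxon E and Taxon F show the derived state 'absent' for Trait 3, supporting them as a clade.
Trait 4: derived state 'present' in Taxon N only — an autapomorphy, so it tells us nothing about relationships among taxa.
Trait 5 groups Taxon F and Taxon T, which is incompatible with the clades supported by the remaining characters; treating it as convergent (homoplasy) costs fewer steps than any alternative tree.
Trait 6 (derived state 'present') is unique to Taxon L (autapomorphy; uninformative for grouping).
Trait 7 (derived state 'absent') is shared by Taxon E, Taxon F, Taxon H, and Taxon L — a synapomorphy uniting that clade.
Trait 8 (derived state 'absent') is shared by Taxon N and Taxon T — a synapomorphy uniting that clade.
Most parsimonious ingroup topology: ((((Taxon E,Taxon F),Taxon H),Taxon L),(Taxon T,Taxon N)).
Taxon N and Taxon T share a more recent common ancestor with each other than either does with Taxon L, so Taxon L is the least closely related of the three.

Taxon L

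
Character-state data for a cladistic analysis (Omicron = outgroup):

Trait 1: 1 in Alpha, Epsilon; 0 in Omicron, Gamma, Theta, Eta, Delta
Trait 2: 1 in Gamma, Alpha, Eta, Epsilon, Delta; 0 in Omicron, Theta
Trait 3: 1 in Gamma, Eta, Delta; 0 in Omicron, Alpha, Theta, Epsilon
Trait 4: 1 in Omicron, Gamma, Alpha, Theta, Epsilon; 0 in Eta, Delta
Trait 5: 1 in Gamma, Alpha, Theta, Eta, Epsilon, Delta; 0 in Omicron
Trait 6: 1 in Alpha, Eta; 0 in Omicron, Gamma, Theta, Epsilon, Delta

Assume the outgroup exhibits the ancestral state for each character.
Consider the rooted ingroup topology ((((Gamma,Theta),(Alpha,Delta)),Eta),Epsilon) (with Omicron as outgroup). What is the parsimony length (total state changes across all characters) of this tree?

12

Map each character onto ((((Gamma,Theta),(Alpha,Delta)),Eta),Epsilon) (rooted by Omicron) and count the minimum state changes it requires (Fitch parsimony):
Trait 1: 2; Trait 2: 2; Trait 3: 3; Trait 4: 2; Trait 5: 1; Trait 6: 2.
Total tree length = 12.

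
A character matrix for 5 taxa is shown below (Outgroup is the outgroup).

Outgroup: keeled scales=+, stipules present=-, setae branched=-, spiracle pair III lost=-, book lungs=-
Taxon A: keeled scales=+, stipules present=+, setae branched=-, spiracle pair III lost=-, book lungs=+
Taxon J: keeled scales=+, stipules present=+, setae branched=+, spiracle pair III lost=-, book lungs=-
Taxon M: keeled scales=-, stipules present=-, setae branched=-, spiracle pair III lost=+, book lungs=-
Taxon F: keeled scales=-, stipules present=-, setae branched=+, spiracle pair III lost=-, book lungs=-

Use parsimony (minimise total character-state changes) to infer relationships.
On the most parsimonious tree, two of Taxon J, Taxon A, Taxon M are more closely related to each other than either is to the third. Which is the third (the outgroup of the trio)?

Character polarity is set by the outgroup: the derived state is whichever differs from the outgroup's state, so for keeled scales the derived state is '-', and for the remaining characters it is '+'.
keeled scales (derived state '-') is shared by Taxon F and Taxon M — a synapomorphy uniting that clade.
Only Taxon A and Taxon J show the derived state '+' for stipules present, supporting them as a clade.
setae branched (state '+') occurs in Taxon F and Taxon J but conflicts with the nesting implied by the other characters — most parsimoniously interpreted as homoplasy.
spiracle pair III lost (derived state '+') is unique to Taxon M (autapomorphy; uninformative for grouping).
book lungs (derived state '+') is unique to Taxon A (autapomorphy; uninformative for grouping).
Most parsimonious ingroup topology: ((Taxon A,Taxon J),(Taxon M,Taxon F)).
Taxon J and Taxon A share a more recent common ancestor with each other than either does with Taxon M, so Taxon M is the least closely related of the three.

Taxon M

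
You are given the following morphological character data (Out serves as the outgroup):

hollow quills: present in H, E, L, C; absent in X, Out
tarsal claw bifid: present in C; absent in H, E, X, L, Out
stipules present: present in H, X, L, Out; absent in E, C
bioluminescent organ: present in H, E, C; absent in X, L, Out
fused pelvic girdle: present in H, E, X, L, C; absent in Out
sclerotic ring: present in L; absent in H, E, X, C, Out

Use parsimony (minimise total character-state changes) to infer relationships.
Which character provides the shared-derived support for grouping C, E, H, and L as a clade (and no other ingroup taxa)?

Character polarity is set by the outgroup: the derived state is whichever differs from the outgroup's state, so for stipules present the derived state is 'absent', and for the remaining characters it is 'present'.
hollow quills (derived state 'present') is shared by C, E, H, and L — a synapomorphy uniting that clade.
tarsal claw bifid: derived state 'present' in C only — an autapomorphy, so it tells us nothing about relationships among taxa.
Only C and E show the derived state 'absent' for stipules present, supporting them as a clade.
bioluminescent organ: derived state 'present' in C, E, and H only — synapomorphy for {C, E, H}.
fused pelvic girdle (derived state 'present') is shared by all ingroup taxa — unites the whole ingroup.
sclerotic ring: derived state 'present' in L only — an autapomorphy, so it tells us nothing about relationships among taxa.
Most parsimonious ingroup topology: (X,((H,(C,E)),L)).
The clade {C, E, H, L} is supported by hollow quills: its derived state 'present' occurs in exactly those taxa and in no other taxon (including the outgroup).

hollow quills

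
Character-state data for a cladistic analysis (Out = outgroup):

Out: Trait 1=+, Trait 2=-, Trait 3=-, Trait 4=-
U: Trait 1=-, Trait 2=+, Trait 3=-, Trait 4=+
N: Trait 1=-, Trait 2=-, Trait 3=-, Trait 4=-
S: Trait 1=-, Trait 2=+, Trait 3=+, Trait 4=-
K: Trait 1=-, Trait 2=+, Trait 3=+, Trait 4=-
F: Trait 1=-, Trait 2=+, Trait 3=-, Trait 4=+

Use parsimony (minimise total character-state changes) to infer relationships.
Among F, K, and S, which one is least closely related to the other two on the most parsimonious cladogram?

Character polarity is set by the outgroup: the derived state is whichever differs from the outgroup's state, so for Trait 1 the derived state is '-', and for the remaining characters it is '+'.
Trait 1 (derived state '-') is shared by all ingroup taxa — unites the whole ingroup.
Trait 2 (derived state '+') is shared by F, K, S, and U — a synapomorphy uniting that clade.
Trait 3: derived state '+' in K and S only — synapomorphy for {K, S}.
Trait 4: derived state '+' in F and U only — synapomorphy for {F, U}.
Most parsimonious ingroup topology: (((U,F),(S,K)),N).
K and S share a more recent common ancestor with each other than either does with F, so F is the least closely related of the three.

F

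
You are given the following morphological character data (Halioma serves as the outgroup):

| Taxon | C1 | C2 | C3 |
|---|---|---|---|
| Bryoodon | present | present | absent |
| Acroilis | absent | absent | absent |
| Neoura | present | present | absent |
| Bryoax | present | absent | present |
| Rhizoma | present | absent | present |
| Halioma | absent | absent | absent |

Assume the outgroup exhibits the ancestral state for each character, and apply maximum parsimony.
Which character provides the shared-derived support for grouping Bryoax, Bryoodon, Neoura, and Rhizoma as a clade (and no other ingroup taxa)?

C1

The outgroup has state 'absent' for every character, so 'present' is the derived state throughout.
C1 (derived state 'present') is shared by Bryoax, Bryoodon, Neoura, and Rhizoma — a synapomorphy uniting that clade.
C2 (derived state 'present') is shared by Bryoodon and Neoura — a synapomorphy uniting that clade.
Only Bryoax and Rhizoma show the derived state 'present' for C3, supporting them as a clade.
Most parsimonious ingroup topology: (((Bryoax,Rhizoma),(Neoura,Bryoodon)),Acroilis).
The clade {Bryoax, Bryoodon, Neoura, Rhizoma} is supported by C1: its derived state 'present' occurs in exactly those taxa and in no other taxon (including the outgroup).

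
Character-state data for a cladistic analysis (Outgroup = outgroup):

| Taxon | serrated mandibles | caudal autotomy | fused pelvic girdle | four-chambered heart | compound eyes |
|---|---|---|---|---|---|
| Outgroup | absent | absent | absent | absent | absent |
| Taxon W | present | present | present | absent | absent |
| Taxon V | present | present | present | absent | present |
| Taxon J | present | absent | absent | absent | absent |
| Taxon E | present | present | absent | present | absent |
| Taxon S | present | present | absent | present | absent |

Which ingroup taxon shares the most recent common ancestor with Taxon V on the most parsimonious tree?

The outgroup has state 'absent' for every character, so 'present' is the derived state throughout.
All ingroup taxa share the derived state 'present' for serrated mandibles; it defines the ingroup but does not resolve relationships within it.
caudal autotomy: derived state 'present' in Taxon E, Taxon S, Taxon V, and Taxon W only — synapomorphy for {Taxon E, Taxon S, Taxon V, Taxon W}.
fused pelvic girdle (derived state 'present') is shared by Taxon V and Taxon W — a synapomorphy uniting that clade.
four-chambered heart (derived state 'present') is shared by Taxon E and Taxon S — a synapomorphy uniting that clade.
compound eyes (derived state 'present') is unique to Taxon V (autapomorphy; uninformative for grouping).
Most parsimonious ingroup topology: (((Taxon W,Taxon V),(Taxon E,Taxon S)),Taxon J).
Taxon V and Taxon W form a cherry on this tree, so they are sister taxa.

Taxon W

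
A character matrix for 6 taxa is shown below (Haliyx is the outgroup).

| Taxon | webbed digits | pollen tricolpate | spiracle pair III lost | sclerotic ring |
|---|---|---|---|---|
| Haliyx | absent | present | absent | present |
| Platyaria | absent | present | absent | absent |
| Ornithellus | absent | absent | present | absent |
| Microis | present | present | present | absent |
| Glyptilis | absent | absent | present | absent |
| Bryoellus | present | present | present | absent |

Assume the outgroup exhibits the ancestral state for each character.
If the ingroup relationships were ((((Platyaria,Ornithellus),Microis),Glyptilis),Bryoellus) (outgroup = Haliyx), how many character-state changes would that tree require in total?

7

Map each character onto ((((Platyaria,Ornithellus),Microis),Glyptilis),Bryoellus) (rooted by Haliyx) and count the minimum state changes it requires (Fitch parsimony):
webbed digits: 2; pollen tricolpate: 2; spiracle pair III lost: 2; sclerotic ring: 1.
Total tree length = 7.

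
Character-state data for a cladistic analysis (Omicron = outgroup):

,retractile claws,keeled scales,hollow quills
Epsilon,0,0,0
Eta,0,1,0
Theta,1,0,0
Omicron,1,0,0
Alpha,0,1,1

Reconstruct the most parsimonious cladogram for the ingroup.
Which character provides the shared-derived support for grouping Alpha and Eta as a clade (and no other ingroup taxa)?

keeled scales

Character polarity is set by the outgroup: the derived state is whichever differs from the outgroup's state, so for retractile claws the derived state is '0', and for the remaining characters it is '1'.
retractile claws: derived state '0' in Alpha, Epsilon, and Eta only — synapomorphy for {Alpha, Epsilon, Eta}.
keeled scales (derived state '1') is shared by Alpha and Eta — a synapomorphy uniting that clade.
hollow quills: derived state '1' in Alpha only — an autapomorphy, so it tells us nothing about relationships among taxa.
Most parsimonious ingroup topology: ((Epsilon,(Eta,Alpha)),Theta).
The clade {Alpha, Eta} is supported by keeled scales: its derived state '1' occurs in exactly those taxa and in no other taxon (including the outgroup).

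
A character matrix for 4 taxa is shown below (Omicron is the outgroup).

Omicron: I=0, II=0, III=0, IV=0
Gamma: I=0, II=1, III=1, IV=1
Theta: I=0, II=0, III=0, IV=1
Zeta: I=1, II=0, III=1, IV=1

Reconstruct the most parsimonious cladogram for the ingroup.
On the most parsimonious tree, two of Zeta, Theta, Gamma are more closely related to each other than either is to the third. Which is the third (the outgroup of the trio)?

The outgroup has state '0' for every character, so '1' is the derived state throughout.
I (derived state '1') is unique to Zeta (autapomorphy; uninformative for grouping).
II: derived state '1' in Gamma only — an autapomorphy, so it tells us nothing about relationships among taxa.
III (derived state '1') is shared by Gamma and Zeta — a synapomorphy uniting that clade.
IV (derived state '1') is shared by all ingroup taxa — unites the whole ingroup.
Most parsimonious ingroup topology: ((Gamma,Zeta),Theta).
Zeta and Gamma share a more recent common ancestor with each other than either does with Theta, so Theta is the least closely related of the three.

Theta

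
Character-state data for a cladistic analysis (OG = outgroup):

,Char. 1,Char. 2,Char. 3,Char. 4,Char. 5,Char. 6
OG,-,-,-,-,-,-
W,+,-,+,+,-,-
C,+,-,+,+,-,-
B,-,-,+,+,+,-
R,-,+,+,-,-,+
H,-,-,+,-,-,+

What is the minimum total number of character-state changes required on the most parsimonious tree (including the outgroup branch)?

6

The outgroup has state '-' for every character, so '+' is the derived state throughout.
Only C and W show the derived state '+' for Char. 1, supporting them as a clade.
Char. 2 (derived state '+') is unique to R (autapomorphy; uninformative for grouping).
Char. 3 (derived state '+') is shared by all ingroup taxa — unites the whole ingroup.
Only B, C, and W show the derived state '+' for Char. 4, supporting them as a clade.
Char. 5 (derived state '+') is unique to B (autapomorphy; uninformative for grouping).
Char. 6 (derived state '+') is shared by H and R — a synapomorphy uniting that clade.
Most parsimonious ingroup topology: (((W,C),B),(R,H)).
Changes per character on this tree: Char. 1: 1; Char. 2: 1; Char. 3: 1; Char. 4: 1; Char. 5: 1; Char. 6: 1.
Total = 6.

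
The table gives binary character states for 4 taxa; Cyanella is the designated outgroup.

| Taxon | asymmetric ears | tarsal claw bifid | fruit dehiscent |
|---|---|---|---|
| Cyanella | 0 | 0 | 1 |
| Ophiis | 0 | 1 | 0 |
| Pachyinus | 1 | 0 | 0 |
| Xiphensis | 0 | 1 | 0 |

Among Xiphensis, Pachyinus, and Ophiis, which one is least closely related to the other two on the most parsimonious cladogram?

Character polarity is set by the outgroup: the derived state is whichever differs from the outgroup's state, so for fruit dehiscent the derived state is '0', and for the remaining characters it is '1'.
asymmetric ears (derived state '1') is unique to Pachyinus (autapomorphy; uninformative for grouping).
tarsal claw bifid: derived state '1' in Ophiis and Xiphensis only — synapomorphy for {Ophiis, Xiphensis}.
All ingroup taxa share the derived state '0' for fruit dehiscent; it defines the ingroup but does not resolve relationships within it.
Most parsimonious ingroup topology: ((Ophiis,Xiphensis),Pachyinus).
Xiphensis and Ophiis share a more recent common ancestor with each other than either does with Pachyinus, so Pachyinus is the least closely related of the three.

Pachyinus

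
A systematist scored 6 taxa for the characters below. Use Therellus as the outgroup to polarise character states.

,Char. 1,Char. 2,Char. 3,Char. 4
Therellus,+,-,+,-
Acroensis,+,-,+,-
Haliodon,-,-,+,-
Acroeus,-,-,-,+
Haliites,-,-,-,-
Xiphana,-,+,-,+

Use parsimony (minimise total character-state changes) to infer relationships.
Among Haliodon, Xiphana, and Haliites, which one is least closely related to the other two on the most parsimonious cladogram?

Character polarity is set by the outgroup: the derived state is whichever differs from the outgroup's state, so for Char. 1, Char. 3 the derived state is '-', and for the remaining characters it is '+'.
Char. 1: derived state '-' in Acroeus, Haliites, Haliodon, and Xiphana only — synapomorphy for {Acroeus, Haliites, Haliodon, Xiphana}.
Char. 2 (derived state '+') is unique to Xiphana (autapomorphy; uninformative for grouping).
Char. 3 (derived state '-') is shared by Acroeus, Haliites, and Xiphana — a synapomorphy uniting that clade.
Char. 4 (derived state '+') is shared by Acroeus and Xiphana — a synapomorphy uniting that clade.
Most parsimonious ingroup topology: (Acroensis,(Haliodon,((Acroeus,Xiphana),Haliites))).
Xiphana and Haliites share a more recent common ancestor with each other than either does with Haliodon, so Haliodon is the least closely related of the three.

Haliodon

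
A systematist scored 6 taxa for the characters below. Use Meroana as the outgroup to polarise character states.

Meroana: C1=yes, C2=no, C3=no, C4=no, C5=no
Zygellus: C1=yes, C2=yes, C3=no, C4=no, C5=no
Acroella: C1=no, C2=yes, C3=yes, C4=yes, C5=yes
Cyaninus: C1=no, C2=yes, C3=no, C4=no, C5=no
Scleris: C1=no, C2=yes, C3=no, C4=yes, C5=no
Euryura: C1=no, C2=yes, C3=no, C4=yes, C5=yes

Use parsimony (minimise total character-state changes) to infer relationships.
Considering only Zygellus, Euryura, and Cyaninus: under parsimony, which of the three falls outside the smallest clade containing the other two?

Zygellus

Character polarity is set by the outgroup: the derived state is whichever differs from the outgroup's state, so for C1 the derived state is 'no', and for the remaining characters it is 'yes'.
C1 (derived state 'no') is shared by Acroella, Cyaninus, Euryura, and Scleris — a synapomorphy uniting that clade.
C2 (derived state 'yes') is shared by all ingroup taxa — unites the whole ingroup.
C3 (derived state 'yes') is unique to Acroella (autapomorphy; uninformative for grouping).
C4: derived state 'yes' in Acroella, Euryura, and Scleris only — synapomorphy for {Acroella, Euryura, Scleris}.
Only Acroella and Euryura show the derived state 'yes' for C5, supporting them as a clade.
Most parsimonious ingroup topology: (Zygellus,(((Acroella,Euryura),Scleris),Cyaninus)).
Euryura and Cyaninus share a more recent common ancestor with each other than either does with Zygellus, so Zygellus is the least closely related of the three.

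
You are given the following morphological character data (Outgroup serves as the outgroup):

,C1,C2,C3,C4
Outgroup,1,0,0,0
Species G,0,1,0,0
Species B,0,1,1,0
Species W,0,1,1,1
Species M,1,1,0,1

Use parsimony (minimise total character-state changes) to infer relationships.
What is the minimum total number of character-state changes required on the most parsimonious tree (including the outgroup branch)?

5

Character polarity is set by the outgroup: the derived state is whichever differs from the outgroup's state, so for C1 the derived state is '0', and for the remaining characters it is '1'.
C1: derived state '0' in Species B, Species G, and Species W only — synapomorphy for {Species B, Species G, Species W}.
All ingroup taxa share the derived state '1' for C2; it defines the ingroup but does not resolve relationships within it.
Only Species B and Species W show the derived state '1' for C3, supporting them as a clade.
C4 (state '1') occurs in Species M and Species W but conflicts with the nesting implied by the other characters — most parsimoniously interpreted as homoplasy.
Most parsimonious ingroup topology: ((Species G,(Species B,Species W)),Species M).
Changes per character on this tree: C1: 1; C2: 1; C3: 1; C4: 2.
Total = 5.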